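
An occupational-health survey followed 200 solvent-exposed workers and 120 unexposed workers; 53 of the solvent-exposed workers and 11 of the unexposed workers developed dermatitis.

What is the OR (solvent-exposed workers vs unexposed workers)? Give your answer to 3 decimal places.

OR = (53 × 109) / (147 × 11) = 5777/1617 ≈ 3.573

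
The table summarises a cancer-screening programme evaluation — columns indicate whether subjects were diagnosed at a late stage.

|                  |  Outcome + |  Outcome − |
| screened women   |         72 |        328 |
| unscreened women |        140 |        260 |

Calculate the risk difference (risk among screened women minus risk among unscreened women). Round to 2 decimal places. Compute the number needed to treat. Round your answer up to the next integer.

RD = -0.17; NNT = 6

risk, screened women = 72/400 = 0.1800
risk, unscreened women = 140/400 = 0.3500
risk difference = 0.1800 − 0.3500 = -0.17
absolute risk difference = 0.170000
1 / 0.170000 = 5.882 → round up → 6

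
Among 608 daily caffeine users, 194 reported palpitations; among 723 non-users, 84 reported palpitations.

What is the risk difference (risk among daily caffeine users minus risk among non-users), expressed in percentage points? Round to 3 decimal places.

RD = 20.290

risk, daily caffeine users = 194/608 = 0.3191
risk, non-users = 84/723 = 0.1162
risk difference = 0.3191 − 0.1162 = 0.2029 → 20.290 percentage points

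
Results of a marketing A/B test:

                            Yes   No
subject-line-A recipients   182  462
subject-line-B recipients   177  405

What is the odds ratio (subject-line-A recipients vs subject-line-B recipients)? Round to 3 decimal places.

odds, subject-line-A recipients = 182/462 = 0.3939
odds, subject-line-B recipients = 177/405 = 0.4370
OR = 0.3939 / 0.4370 = 0.901

OR = 0.901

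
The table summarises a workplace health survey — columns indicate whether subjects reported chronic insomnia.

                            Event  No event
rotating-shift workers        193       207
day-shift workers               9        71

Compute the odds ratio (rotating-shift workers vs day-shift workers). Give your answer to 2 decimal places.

OR = (193 × 71) / (207 × 9) = 13703/1863 ≈ 7.36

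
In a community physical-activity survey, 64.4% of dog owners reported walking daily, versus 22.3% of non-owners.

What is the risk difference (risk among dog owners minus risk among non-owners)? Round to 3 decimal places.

risk difference = 0.6440 − 0.2230 = 0.421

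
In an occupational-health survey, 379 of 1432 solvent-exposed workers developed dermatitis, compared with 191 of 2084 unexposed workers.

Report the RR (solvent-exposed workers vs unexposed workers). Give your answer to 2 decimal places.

risk, solvent-exposed workers = 379/1432 = 0.2647
risk, unexposed workers = 191/2084 = 0.0917
RR = 0.2647 / 0.0917 = 2.89

RR ≈ 2.89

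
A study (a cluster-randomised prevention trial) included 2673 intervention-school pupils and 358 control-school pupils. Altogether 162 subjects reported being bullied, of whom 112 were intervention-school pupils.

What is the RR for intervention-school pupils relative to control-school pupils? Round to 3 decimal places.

intervention-school pupils without the outcome: 2673 − 112 = 2561
control-school pupils with the outcome: 162 − 112 = 50
control-school pupils without the outcome: 358 − 50 = 308
risk, intervention-school pupils = 112/2673 = 0.04190
risk, control-school pupils = 50/358 = 0.13966
RR = 0.04190 / 0.13966 = 0.300

RR: 0.300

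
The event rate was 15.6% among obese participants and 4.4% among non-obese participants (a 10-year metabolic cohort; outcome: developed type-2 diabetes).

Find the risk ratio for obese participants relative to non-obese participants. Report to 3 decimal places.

RR = 0.15600 / 0.04400 = 3.545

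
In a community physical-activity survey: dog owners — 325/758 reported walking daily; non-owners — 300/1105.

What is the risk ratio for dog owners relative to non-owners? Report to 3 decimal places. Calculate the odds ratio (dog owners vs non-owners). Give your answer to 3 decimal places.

risk, dog owners = 325/758 = 0.4288
risk, non-owners = 300/1105 = 0.2715
RR = 0.4288 / 0.2715 = 1.579
odds, dog owners = 325/433 = 0.7506
odds, non-owners = 300/805 = 0.3727
OR = 0.7506 / 0.3727 = 2.014

RR = 1.579; OR = 2.014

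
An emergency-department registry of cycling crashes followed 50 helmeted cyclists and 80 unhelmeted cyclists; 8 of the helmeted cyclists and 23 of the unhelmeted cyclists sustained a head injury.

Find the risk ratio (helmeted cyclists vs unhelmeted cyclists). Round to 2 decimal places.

risk, helmeted cyclists = 8/50 = 0.1600
risk, unhelmeted cyclists = 23/80 = 0.2875
RR = 0.1600 / 0.2875 = 0.56

RR ≈ 0.56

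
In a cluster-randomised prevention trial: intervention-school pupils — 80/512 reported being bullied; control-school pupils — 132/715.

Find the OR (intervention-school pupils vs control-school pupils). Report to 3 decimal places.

odds, intervention-school pupils = 80/432 = 0.1852
odds, control-school pupils = 132/583 = 0.2264
OR = 0.1852 / 0.2264 = 0.818

0.818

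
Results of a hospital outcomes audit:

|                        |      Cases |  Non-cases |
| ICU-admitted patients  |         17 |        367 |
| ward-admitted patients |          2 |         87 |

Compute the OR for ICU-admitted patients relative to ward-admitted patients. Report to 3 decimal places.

2.015

odds, ICU-admitted patients = 17/367 = 0.04632
odds, ward-admitted patients = 2/87 = 0.02299
OR = 0.04632 / 0.02299 = 2.015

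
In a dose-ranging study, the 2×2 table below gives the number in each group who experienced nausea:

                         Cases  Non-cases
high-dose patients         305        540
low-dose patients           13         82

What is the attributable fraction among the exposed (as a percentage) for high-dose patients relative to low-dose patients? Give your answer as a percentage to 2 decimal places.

risk, high-dose patients = 305/845 = 0.3609
risk, low-dose patients = 13/95 = 0.1368
AR% = (0.3609 − 0.1368) / 0.3609 = 0.6209 → 62.09%

AR%: 62.09%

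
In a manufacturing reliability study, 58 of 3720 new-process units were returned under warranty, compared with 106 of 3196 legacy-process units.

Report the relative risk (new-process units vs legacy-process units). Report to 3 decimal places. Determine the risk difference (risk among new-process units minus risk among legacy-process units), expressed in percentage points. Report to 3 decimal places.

RR = 0.470; RD = -1.758

risk, new-process units = 58/3720 = 0.01559
risk, legacy-process units = 106/3196 = 0.03317
RR = 0.01559 / 0.03317 = 0.470
risk difference = 0.01559 − 0.03317 = -0.01758 → -1.758 percentage points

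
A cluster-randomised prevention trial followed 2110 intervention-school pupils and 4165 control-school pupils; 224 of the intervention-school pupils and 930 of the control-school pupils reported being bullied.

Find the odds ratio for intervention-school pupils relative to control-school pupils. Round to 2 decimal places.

OR = (224 × 3235) / (1886 × 930) = 724640/1753980 ≈ 0.41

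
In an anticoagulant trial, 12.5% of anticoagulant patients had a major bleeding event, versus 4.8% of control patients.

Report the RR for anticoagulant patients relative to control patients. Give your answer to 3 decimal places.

RR = 0.12500 / 0.04800 = 2.604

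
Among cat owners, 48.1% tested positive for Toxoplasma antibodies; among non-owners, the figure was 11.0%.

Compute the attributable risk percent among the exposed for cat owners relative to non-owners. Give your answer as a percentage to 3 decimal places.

AR% = (0.4810 − 0.1100) / 0.4810 = 0.7713 → 77.131%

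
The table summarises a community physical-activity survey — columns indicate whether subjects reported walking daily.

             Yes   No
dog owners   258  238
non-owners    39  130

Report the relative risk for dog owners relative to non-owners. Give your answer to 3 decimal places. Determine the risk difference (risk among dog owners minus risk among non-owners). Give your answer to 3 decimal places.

risk, dog owners = 258/496 = 0.5202
risk, non-owners = 39/169 = 0.2308
RR = 0.5202 / 0.2308 = 2.254
risk difference = 0.5202 − 0.2308 = 0.289

RR = 2.254; RD = 0.289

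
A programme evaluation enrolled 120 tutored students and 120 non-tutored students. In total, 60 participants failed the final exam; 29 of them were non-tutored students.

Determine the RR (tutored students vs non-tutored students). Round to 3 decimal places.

1.069

tutored students with the outcome: 60 − 29 = 31
tutored students without the outcome: 120 − 31 = 89
non-tutored students without the outcome: 120 − 29 = 91
risk, tutored students = 31/120 = 0.2583
risk, non-tutored students = 29/120 = 0.2417
RR = 0.2583 / 0.2417 = 1.069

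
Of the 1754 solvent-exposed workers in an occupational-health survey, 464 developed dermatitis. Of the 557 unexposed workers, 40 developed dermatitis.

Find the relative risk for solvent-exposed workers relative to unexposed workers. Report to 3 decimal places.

RR: 3.684

risk, solvent-exposed workers = 464/1754 = 0.2645
risk, unexposed workers = 40/557 = 0.0718
RR = 0.2645 / 0.0718 = 3.684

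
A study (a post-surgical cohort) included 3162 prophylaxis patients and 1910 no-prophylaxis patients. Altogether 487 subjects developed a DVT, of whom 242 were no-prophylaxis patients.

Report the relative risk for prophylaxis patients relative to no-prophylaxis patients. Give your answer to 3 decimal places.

RR: 0.612

prophylaxis patients with the outcome: 487 − 242 = 245
prophylaxis patients without the outcome: 3162 − 245 = 2917
no-prophylaxis patients without the outcome: 1910 − 242 = 1668
risk, prophylaxis patients = 245/3162 = 0.0775
risk, no-prophylaxis patients = 242/1910 = 0.1267
RR = 0.0775 / 0.1267 = 0.612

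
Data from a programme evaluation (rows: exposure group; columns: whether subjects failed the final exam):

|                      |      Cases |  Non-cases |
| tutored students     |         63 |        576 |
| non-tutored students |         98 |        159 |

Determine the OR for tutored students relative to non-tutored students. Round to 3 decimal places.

odds, tutored students = 63/576 = 0.1094
odds, non-tutored students = 98/159 = 0.6164
OR = 0.1094 / 0.6164 = 0.177

0.177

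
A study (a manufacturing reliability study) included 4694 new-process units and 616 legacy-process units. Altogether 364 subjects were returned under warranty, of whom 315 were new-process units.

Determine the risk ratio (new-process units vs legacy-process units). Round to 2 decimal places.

0.84

new-process units without the outcome: 4694 − 315 = 4379
legacy-process units with the outcome: 364 − 315 = 49
legacy-process units without the outcome: 616 − 49 = 567
risk, new-process units = 315/4694 = 0.0671
risk, legacy-process units = 49/616 = 0.0795
RR = 0.0671 / 0.0795 = 0.84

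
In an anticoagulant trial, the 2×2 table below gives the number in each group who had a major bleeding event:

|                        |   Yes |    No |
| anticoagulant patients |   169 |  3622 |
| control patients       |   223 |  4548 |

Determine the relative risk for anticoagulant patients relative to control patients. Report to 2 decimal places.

0.95

risk, anticoagulant patients = 169/3791 = 0.04458
risk, control patients = 223/4771 = 0.04674
RR = 0.04458 / 0.04674 = 0.95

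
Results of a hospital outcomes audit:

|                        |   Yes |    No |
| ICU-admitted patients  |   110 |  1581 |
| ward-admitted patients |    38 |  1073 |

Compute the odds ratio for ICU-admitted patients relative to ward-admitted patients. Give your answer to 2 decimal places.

odds, ICU-admitted patients = 110/1581 = 0.06958
odds, ward-admitted patients = 38/1073 = 0.03541
OR = 0.06958 / 0.03541 = 1.96

OR: 1.96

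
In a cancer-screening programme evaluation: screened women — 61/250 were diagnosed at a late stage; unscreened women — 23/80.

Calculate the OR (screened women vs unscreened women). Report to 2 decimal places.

odds, screened women = 61/189 = 0.3228
odds, unscreened women = 23/57 = 0.4035
OR = 0.3228 / 0.4035 = 0.80

OR: 0.80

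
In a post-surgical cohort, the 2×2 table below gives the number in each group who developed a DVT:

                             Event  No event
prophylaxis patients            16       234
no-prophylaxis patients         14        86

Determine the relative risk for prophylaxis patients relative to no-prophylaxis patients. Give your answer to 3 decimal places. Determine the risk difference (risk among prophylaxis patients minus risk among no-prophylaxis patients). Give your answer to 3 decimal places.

risk, prophylaxis patients = 16/250 = 0.0640
risk, no-prophylaxis patients = 14/100 = 0.1400
RR = 0.0640 / 0.1400 = 0.457
risk difference = 0.0640 − 0.1400 = -0.076

RR = 0.457; RD = -0.076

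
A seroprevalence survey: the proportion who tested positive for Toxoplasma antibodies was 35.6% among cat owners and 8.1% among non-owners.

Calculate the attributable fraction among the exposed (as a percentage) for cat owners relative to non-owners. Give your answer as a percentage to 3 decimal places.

AR% = (0.3560 − 0.0810) / 0.3560 = 0.7725 → 77.247%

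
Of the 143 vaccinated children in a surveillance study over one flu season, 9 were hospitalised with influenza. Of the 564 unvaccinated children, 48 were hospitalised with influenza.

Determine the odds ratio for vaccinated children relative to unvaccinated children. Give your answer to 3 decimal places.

OR = (9 × 516) / (134 × 48) = 4644/6432 ≈ 0.722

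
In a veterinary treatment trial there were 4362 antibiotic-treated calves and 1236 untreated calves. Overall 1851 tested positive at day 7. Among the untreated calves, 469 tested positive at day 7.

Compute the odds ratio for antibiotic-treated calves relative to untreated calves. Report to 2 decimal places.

antibiotic-treated calves with the outcome: 1851 − 469 = 1382
antibiotic-treated calves without the outcome: 4362 − 1382 = 2980
untreated calves without the outcome: 1236 − 469 = 767
OR = (1382 × 767) / (2980 × 469) = 1059994/1397620 ≈ 0.76

OR = 0.76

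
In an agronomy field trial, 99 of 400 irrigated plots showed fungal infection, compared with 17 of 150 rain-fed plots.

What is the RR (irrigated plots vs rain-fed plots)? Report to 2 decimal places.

risk, irrigated plots = 99/400 = 0.2475
risk, rain-fed plots = 17/150 = 0.1133
RR = 0.2475 / 0.1133 = 2.18

2.18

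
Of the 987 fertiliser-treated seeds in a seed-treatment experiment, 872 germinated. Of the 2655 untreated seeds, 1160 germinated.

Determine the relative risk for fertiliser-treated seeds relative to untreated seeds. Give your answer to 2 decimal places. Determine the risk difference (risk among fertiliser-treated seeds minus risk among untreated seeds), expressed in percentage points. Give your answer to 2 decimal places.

RR = 2.02; RD = 44.66

risk, fertiliser-treated seeds = 872/987 = 0.8835
risk, untreated seeds = 1160/2655 = 0.4369
RR = 0.8835 / 0.4369 = 2.02
risk difference = 0.8835 − 0.4369 = 0.4466 → 44.66 percentage points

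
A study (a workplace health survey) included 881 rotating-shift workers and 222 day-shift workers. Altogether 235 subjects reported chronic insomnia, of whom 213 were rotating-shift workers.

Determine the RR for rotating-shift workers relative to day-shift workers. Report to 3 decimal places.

RR ≈ 2.440

rotating-shift workers without the outcome: 881 − 213 = 668
day-shift workers with the outcome: 235 − 213 = 22
day-shift workers without the outcome: 222 − 22 = 200
risk, rotating-shift workers = 213/881 = 0.2418
risk, day-shift workers = 22/222 = 0.0991
RR = 0.2418 / 0.0991 = 2.440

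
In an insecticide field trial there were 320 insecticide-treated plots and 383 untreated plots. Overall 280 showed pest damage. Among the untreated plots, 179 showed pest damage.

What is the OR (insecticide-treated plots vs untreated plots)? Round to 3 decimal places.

0.526

insecticide-treated plots with the outcome: 280 − 179 = 101
insecticide-treated plots without the outcome: 320 − 101 = 219
untreated plots without the outcome: 383 − 179 = 204
OR = (101 × 204) / (219 × 179) = 20604/39201 ≈ 0.526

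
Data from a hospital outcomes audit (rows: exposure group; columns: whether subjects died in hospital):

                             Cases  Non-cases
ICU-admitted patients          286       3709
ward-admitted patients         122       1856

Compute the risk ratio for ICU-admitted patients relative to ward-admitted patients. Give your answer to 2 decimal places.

1.16

risk, ICU-admitted patients = 286/3995 = 0.0716
risk, ward-admitted patients = 122/1978 = 0.0617
RR = 0.0716 / 0.0617 = 1.16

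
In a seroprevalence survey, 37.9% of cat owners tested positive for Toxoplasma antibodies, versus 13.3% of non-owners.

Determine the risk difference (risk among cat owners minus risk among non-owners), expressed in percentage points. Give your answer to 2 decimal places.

risk difference = 0.3790 − 0.1330 = 0.2460 → 24.60 percentage points

RD ≈ 24.60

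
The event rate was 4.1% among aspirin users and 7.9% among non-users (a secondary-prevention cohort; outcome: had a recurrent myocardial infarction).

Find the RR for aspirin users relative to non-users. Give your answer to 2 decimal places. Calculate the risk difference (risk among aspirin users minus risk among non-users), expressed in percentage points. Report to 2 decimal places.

RR = 0.04100 / 0.07900 = 0.52
risk difference = 0.04100 − 0.07900 = -0.03800 → -3.80 percentage points

RR = 0.52; RD = -3.80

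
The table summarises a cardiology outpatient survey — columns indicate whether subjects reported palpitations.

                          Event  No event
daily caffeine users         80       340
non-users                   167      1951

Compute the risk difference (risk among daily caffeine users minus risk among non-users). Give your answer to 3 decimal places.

risk, daily caffeine users = 80/420 = 0.1905
risk, non-users = 167/2118 = 0.0788
risk difference = 0.1905 − 0.0788 = 0.112

0.112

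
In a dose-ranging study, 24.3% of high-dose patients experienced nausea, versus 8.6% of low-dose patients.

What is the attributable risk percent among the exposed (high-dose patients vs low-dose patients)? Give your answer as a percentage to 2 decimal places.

AR% = (0.2430 − 0.0860) / 0.2430 = 0.6461 → 64.61%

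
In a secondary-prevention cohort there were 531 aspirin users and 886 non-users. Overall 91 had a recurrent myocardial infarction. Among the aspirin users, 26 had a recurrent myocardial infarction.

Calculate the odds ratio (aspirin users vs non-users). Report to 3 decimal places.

aspirin users without the outcome: 531 − 26 = 505
non-users with the outcome: 91 − 26 = 65
non-users without the outcome: 886 − 65 = 821
odds, aspirin users = 26/505 = 0.05149
odds, non-users = 65/821 = 0.07917
OR = 0.05149 / 0.07917 = 0.650

OR = 0.650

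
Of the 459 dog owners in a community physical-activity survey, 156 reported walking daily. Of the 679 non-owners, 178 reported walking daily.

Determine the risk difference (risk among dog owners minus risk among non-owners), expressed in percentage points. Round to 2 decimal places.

7.77

risk, dog owners = 156/459 = 0.3399
risk, non-owners = 178/679 = 0.2622
risk difference = 0.3399 − 0.2622 = 0.0777 → 7.77 percentage points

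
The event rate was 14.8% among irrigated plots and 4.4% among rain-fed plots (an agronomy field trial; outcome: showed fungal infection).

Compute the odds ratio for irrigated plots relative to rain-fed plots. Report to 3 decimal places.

odds, irrigated plots = 0.14800/0.85200 = 0.17371
odds, rain-fed plots = 0.04400/0.95600 = 0.04603
OR = 0.17371 / 0.04603 = 3.774

OR = 3.774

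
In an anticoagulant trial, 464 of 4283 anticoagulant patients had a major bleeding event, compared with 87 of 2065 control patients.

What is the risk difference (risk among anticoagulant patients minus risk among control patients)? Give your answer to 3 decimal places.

risk, anticoagulant patients = 464/4283 = 0.10834
risk, control patients = 87/2065 = 0.04213
risk difference = 0.10834 − 0.04213 = 0.066

0.066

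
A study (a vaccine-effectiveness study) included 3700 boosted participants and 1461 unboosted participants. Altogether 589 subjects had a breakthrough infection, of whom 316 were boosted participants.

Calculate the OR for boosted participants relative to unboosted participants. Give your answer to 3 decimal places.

boosted participants without the outcome: 3700 − 316 = 3384
unboosted participants with the outcome: 589 − 316 = 273
unboosted participants without the outcome: 1461 − 273 = 1188
odds, boosted participants = 316/3384 = 0.0934
odds, unboosted participants = 273/1188 = 0.2298
OR = 0.0934 / 0.2298 = 0.406

OR: 0.406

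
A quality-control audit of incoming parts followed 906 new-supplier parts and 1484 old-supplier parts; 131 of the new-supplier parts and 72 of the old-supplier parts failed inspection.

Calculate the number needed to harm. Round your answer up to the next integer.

NNH ≈ 11

risk, new-supplier parts = 131/906 = 0.144592
risk, old-supplier parts = 72/1484 = 0.048518
absolute risk difference = 0.096074
1 / 0.096074 = 10.409 → round up → 11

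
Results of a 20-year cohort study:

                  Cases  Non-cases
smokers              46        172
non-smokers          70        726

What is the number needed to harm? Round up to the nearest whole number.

risk, smokers = 46/218 = 0.211009
risk, non-smokers = 70/796 = 0.087940
absolute risk difference = 0.123069
1 / 0.123069 = 8.126 → round up → 9

NNH: 9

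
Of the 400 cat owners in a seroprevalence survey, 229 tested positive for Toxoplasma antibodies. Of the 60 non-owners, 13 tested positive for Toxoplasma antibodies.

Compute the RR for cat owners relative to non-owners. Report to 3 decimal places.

risk, cat owners = 229/400 = 0.5725
risk, non-owners = 13/60 = 0.2167
RR = 0.5725 / 0.2167 = 2.642

2.642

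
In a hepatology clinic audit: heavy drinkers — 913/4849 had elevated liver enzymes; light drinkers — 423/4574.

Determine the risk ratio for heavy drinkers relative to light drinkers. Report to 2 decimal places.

risk, heavy drinkers = 913/4849 = 0.1883
risk, light drinkers = 423/4574 = 0.0925
RR = 0.1883 / 0.0925 = 2.04

2.04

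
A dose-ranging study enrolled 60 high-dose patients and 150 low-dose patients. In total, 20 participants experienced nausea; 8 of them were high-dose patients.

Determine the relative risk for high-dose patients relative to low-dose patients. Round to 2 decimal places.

1.67

high-dose patients without the outcome: 60 − 8 = 52
low-dose patients with the outcome: 20 − 8 = 12
low-dose patients without the outcome: 150 − 12 = 138
risk, high-dose patients = 8/60 = 0.1333
risk, low-dose patients = 12/150 = 0.0800
RR = 0.1333 / 0.0800 = 1.67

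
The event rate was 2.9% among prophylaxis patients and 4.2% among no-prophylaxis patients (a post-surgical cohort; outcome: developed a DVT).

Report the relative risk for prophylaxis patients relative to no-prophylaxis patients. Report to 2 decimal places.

RR = 0.02900 / 0.04200 = 0.69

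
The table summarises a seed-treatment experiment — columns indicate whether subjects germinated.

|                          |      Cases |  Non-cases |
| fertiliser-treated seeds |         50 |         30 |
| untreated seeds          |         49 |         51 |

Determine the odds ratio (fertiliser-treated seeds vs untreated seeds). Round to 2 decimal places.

OR = (50 × 51) / (30 × 49) = 2550/1470 ≈ 1.73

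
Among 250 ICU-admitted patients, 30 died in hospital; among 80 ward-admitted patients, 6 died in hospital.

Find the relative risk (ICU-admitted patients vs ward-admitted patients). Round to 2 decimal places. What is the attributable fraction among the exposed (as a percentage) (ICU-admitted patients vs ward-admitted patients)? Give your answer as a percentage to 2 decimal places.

risk, ICU-admitted patients = 30/250 = 0.1200
risk, ward-admitted patients = 6/80 = 0.0750
RR = 0.1200 / 0.0750 = 1.60
AR% = (0.1200 − 0.0750) / 0.1200 = 0.3750 → 37.50%

RR = 1.60; AR% = 37.50%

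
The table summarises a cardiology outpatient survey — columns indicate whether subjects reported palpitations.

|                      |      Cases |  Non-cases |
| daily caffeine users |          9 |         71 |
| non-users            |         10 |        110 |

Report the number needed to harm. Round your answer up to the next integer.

35

risk, daily caffeine users = 9/80 = 0.112500
risk, non-users = 10/120 = 0.083333
absolute risk difference = 0.029167
1 / 0.029167 = 34.285 → round up → 35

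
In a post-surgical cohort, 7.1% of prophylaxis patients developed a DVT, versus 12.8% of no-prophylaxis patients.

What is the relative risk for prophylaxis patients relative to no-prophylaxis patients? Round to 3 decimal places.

RR = 0.0710 / 0.1280 = 0.555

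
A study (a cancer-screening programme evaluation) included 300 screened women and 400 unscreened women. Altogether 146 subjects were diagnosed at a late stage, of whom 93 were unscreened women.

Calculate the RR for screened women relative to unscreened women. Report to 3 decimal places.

RR: 0.760

screened women with the outcome: 146 − 93 = 53
screened women without the outcome: 300 − 53 = 247
unscreened women without the outcome: 400 − 93 = 307
risk, screened women = 53/300 = 0.1767
risk, unscreened women = 93/400 = 0.2325
RR = 0.1767 / 0.2325 = 0.760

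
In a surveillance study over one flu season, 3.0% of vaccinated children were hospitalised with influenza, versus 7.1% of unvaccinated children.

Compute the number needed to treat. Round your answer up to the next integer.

absolute risk difference = 0.041000
1 / 0.041000 = 24.390 → round up → 25

25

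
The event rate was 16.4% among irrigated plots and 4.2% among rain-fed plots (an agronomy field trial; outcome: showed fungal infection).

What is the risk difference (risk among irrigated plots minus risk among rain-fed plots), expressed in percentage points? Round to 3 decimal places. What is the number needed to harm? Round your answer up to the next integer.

RD = 12.200; NNH = 9

risk difference = 0.16400 − 0.04200 = 0.12200 → 12.200 percentage points
absolute risk difference = 0.122000
1 / 0.122000 = 8.197 → round up → 9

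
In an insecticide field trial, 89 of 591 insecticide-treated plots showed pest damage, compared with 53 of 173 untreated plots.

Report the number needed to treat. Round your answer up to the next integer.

7

risk, insecticide-treated plots = 89/591 = 0.150592
risk, untreated plots = 53/173 = 0.306358
absolute risk difference = 0.155766
1 / 0.155766 = 6.420 → round up → 7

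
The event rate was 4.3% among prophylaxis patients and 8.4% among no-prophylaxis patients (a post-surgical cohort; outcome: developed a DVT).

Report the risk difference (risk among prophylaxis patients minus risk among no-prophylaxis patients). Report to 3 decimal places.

risk difference = 0.04300 − 0.08400 = -0.041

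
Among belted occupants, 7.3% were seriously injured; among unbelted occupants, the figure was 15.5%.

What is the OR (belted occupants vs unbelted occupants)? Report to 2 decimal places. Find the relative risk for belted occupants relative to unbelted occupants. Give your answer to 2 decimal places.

OR = 0.43; RR = 0.47

odds, belted occupants = 0.0730/0.9270 = 0.0787
odds, unbelted occupants = 0.1550/0.8450 = 0.1834
OR = 0.0787 / 0.1834 = 0.43
RR = 0.0730 / 0.1550 = 0.47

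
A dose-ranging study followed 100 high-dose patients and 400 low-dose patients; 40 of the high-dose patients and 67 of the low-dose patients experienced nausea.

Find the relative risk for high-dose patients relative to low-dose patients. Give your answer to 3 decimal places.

2.388

risk, high-dose patients = 40/100 = 0.4000
risk, low-dose patients = 67/400 = 0.1675
RR = 0.4000 / 0.1675 = 2.388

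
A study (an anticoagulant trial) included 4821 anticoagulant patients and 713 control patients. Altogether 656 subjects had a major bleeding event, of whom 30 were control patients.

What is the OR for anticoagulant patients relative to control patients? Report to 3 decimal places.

3.397

anticoagulant patients with the outcome: 656 − 30 = 626
anticoagulant patients without the outcome: 4821 − 626 = 4195
control patients without the outcome: 713 − 30 = 683
OR = (626 × 683) / (4195 × 30) = 427558/125850 ≈ 3.397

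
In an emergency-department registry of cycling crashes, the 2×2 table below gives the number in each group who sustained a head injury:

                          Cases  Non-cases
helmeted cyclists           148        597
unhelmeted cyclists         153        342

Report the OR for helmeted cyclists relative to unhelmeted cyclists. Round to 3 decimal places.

odds, helmeted cyclists = 148/597 = 0.2479
odds, unhelmeted cyclists = 153/342 = 0.4474
OR = 0.2479 / 0.4474 = 0.554

0.554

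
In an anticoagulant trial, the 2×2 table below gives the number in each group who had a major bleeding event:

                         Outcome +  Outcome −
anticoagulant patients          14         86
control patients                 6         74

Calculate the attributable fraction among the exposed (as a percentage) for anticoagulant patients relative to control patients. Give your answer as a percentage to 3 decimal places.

AR% ≈ 46.429%

risk, anticoagulant patients = 14/100 = 0.1400
risk, control patients = 6/80 = 0.0750
AR% = (0.1400 − 0.0750) / 0.1400 = 0.4643 → 46.429%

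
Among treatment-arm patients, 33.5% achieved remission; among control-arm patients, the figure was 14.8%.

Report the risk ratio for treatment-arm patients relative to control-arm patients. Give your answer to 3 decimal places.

RR = 0.3350 / 0.1480 = 2.264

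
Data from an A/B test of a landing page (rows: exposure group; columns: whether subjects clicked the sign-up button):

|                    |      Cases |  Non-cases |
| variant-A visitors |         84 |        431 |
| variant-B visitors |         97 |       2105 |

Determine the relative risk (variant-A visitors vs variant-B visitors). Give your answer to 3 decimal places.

risk, variant-A visitors = 84/515 = 0.16311
risk, variant-B visitors = 97/2202 = 0.04405
RR = 0.16311 / 0.04405 = 3.703

RR = 3.703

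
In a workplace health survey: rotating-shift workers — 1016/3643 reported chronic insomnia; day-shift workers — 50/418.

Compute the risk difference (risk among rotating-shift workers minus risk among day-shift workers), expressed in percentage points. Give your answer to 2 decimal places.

risk, rotating-shift workers = 1016/3643 = 0.2789
risk, day-shift workers = 50/418 = 0.1196
risk difference = 0.2789 − 0.1196 = 0.1593 → 15.93 percentage points

RD ≈ 15.93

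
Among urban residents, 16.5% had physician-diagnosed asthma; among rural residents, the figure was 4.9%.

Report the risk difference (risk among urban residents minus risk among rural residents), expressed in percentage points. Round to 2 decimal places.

11.60

risk difference = 0.16500 − 0.04900 = 0.11600 → 11.60 percentage points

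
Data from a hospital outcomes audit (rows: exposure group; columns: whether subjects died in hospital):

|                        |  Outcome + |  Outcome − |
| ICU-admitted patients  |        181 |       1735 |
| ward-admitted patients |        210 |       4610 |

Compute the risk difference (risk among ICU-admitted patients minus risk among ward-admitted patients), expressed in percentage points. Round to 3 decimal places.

5.090

risk, ICU-admitted patients = 181/1916 = 0.09447
risk, ward-admitted patients = 210/4820 = 0.04357
risk difference = 0.09447 − 0.04357 = 0.05090 → 5.090 percentage points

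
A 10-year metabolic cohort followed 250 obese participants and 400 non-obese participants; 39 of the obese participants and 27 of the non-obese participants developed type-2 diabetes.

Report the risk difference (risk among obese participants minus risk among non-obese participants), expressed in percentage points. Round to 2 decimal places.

risk, obese participants = 39/250 = 0.1560
risk, non-obese participants = 27/400 = 0.0675
risk difference = 0.1560 − 0.0675 = 0.0885 → 8.85 percentage points

RD: 8.85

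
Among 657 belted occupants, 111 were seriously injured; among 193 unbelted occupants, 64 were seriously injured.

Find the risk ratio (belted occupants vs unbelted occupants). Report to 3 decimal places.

RR: 0.509

risk, belted occupants = 111/657 = 0.1689
risk, unbelted occupants = 64/193 = 0.3316
RR = 0.1689 / 0.3316 = 0.509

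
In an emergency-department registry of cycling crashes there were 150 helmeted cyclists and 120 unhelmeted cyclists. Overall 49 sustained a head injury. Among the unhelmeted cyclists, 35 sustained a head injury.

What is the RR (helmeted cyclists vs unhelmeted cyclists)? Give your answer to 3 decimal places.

RR = 0.320

helmeted cyclists with the outcome: 49 − 35 = 14
helmeted cyclists without the outcome: 150 − 14 = 136
unhelmeted cyclists without the outcome: 120 − 35 = 85
risk, helmeted cyclists = 14/150 = 0.0933
risk, unhelmeted cyclists = 35/120 = 0.2917
RR = 0.0933 / 0.2917 = 0.320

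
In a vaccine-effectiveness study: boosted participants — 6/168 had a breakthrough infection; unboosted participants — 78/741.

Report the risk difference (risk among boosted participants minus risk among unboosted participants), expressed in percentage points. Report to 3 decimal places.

risk, boosted participants = 6/168 = 0.03571
risk, unboosted participants = 78/741 = 0.10526
risk difference = 0.03571 − 0.10526 = -0.06955 → -6.955 percentage points

RD ≈ -6.955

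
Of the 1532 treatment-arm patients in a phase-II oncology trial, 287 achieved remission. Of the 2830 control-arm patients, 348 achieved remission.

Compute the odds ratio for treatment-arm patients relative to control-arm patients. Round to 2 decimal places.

1.64

odds, treatment-arm patients = 287/1245 = 0.2305
odds, control-arm patients = 348/2482 = 0.1402
OR = 0.2305 / 0.1402 = 1.64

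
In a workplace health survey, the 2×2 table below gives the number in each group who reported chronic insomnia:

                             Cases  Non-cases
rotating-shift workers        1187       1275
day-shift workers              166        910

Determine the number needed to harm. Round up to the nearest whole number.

risk, rotating-shift workers = 1187/2462 = 0.482128
risk, day-shift workers = 166/1076 = 0.154275
absolute risk difference = 0.327853
1 / 0.327853 = 3.050 → round up → 4

NNH: 4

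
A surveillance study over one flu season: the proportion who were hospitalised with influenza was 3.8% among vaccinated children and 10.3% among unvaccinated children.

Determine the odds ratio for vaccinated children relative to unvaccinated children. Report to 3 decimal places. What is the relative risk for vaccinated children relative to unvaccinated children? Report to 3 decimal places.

OR = 0.344; RR = 0.369

odds, vaccinated children = 0.03800/0.96200 = 0.03950
odds, unvaccinated children = 0.10300/0.89700 = 0.11483
OR = 0.03950 / 0.11483 = 0.344
RR = 0.03800 / 0.10300 = 0.369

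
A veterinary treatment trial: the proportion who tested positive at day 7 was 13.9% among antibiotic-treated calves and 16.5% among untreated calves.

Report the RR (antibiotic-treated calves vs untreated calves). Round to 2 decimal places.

RR = 0.1390 / 0.1650 = 0.84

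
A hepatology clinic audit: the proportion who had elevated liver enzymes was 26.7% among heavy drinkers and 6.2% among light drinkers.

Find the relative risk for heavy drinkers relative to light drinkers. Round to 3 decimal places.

RR = 0.2670 / 0.0620 = 4.306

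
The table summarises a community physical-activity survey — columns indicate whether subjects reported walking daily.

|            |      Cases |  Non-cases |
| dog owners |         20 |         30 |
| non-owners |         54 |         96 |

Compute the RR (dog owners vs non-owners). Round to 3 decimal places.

1.111

risk, dog owners = 20/50 = 0.4000
risk, non-owners = 54/150 = 0.3600
RR = 0.4000 / 0.3600 = 1.111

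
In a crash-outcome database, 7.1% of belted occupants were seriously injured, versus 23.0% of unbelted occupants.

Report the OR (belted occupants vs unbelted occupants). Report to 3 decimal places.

odds, belted occupants = 0.0710/0.9290 = 0.0764
odds, unbelted occupants = 0.2300/0.7700 = 0.2987
OR = 0.0764 / 0.2987 = 0.256

OR: 0.256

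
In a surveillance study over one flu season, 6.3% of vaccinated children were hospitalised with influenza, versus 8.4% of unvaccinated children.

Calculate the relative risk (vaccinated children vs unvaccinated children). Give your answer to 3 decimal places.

RR = 0.0630 / 0.0840 = 0.750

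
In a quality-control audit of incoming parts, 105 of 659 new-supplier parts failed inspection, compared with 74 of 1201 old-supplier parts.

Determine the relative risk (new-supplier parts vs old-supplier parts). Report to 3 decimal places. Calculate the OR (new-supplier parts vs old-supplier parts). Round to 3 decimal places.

risk, new-supplier parts = 105/659 = 0.1593
risk, old-supplier parts = 74/1201 = 0.0616
RR = 0.1593 / 0.0616 = 2.586
OR = (105 × 1127) / (554 × 74) = 118335/40996 ≈ 2.887

RR = 2.586; OR = 2.887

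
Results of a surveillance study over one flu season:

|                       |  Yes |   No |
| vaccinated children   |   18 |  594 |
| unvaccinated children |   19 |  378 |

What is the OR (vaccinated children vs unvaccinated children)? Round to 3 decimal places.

OR ≈ 0.603

odds, vaccinated children = 18/594 = 0.03030
odds, unvaccinated children = 19/378 = 0.05026
OR = 0.03030 / 0.05026 = 0.603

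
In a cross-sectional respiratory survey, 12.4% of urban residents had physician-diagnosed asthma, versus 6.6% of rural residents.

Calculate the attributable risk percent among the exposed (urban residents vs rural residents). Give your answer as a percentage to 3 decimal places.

AR% = (0.1240 − 0.0660) / 0.1240 = 0.4677 → 46.774%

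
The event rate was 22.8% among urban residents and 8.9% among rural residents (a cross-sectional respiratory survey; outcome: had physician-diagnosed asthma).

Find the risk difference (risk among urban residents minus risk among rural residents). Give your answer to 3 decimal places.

risk difference = 0.2280 − 0.0890 = 0.139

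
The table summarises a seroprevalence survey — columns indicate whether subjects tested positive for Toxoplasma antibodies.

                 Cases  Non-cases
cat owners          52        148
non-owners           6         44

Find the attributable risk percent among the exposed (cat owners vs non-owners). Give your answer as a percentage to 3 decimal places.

AR%: 53.846%

risk, cat owners = 52/200 = 0.2600
risk, non-owners = 6/50 = 0.1200
AR% = (0.2600 − 0.1200) / 0.2600 = 0.5385 → 53.846%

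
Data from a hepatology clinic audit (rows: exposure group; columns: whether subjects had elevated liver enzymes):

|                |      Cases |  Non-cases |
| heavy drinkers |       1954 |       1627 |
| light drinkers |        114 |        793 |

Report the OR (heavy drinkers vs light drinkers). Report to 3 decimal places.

OR = (1954 × 793) / (1627 × 114) = 1549522/185478 ≈ 8.354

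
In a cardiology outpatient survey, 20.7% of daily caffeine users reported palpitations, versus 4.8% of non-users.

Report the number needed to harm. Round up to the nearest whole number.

7

absolute risk difference = 0.159000
1 / 0.159000 = 6.289 → round up → 7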